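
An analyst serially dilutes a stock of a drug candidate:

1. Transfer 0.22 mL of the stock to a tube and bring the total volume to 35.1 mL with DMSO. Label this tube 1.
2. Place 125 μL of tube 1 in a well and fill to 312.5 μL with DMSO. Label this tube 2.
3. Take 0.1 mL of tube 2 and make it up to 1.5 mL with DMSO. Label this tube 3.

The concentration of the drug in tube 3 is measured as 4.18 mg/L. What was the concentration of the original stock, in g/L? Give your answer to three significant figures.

25.0 g/L

Step 1: 0.22 mL brought to 35.1 mL → factor 35.1/0.22 = 159.55
Step 2: 125 μL brought to 312.5 μL → factor 312.5/125 = 2.5
Step 3: 0.1 mL brought to 1.5 mL → factor 1.5/0.1 = 15
Overall dilution factor = 159.55 × 2.5 × 15 = 5983
Stock = 4.18 mg/L × 5983 = 2.501 × 10^4 mg/L = 25.0 g/L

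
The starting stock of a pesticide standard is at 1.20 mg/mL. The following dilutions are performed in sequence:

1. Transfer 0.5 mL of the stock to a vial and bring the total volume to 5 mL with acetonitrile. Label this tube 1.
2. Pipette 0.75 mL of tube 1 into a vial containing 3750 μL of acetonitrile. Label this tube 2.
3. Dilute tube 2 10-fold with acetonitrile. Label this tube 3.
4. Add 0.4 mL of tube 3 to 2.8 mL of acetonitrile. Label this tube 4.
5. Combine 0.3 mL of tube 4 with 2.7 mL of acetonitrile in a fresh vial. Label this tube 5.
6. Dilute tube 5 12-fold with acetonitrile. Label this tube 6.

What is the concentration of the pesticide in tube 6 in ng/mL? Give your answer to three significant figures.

2.08 ng/mL

Step 1: 0.5 mL brought to 5 mL → factor 5/0.5 = 10
Step 2: 0.75 mL + 3750 μL = 4.5 mL total → factor 4.5/0.75 = 6
Step 3: 10-fold → factor 10
Step 4: 0.4 mL + 2.8 mL = 3.2 mL total → factor 3.2/0.4 = 8
Step 5: 0.3 mL + 2.7 mL = 3 mL total → factor 3/0.3 = 10
Step 6: 12-fold → factor 12
Overall dilution factor = 10 × 6 × 10 × 8 × 10 × 12 = 5.76 × 10^5
Final = 1.20 mg/mL / 5.76 × 10^5 = 2.083 × 10^-6 mg/mL = 2.08 ng/mL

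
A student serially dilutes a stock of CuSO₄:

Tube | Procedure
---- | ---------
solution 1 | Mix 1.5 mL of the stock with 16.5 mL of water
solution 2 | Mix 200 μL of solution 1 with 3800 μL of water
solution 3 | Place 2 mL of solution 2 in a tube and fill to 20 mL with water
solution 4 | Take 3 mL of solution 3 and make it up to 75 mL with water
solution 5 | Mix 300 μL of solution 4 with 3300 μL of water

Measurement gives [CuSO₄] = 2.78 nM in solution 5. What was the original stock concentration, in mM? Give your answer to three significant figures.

2.00 mM

Step 1: 1.5 mL + 16.5 mL = 18 mL total → factor 18/1.5 = 12
Step 2: 200 μL + 3800 μL = 4000 μL total → factor 4000/200 = 20
Step 3: 2 mL brought to 20 mL → factor 20/2 = 10
Step 4: 3 mL brought to 75 mL → factor 75/3 = 25
Step 5: 300 μL + 3300 μL = 3600 μL total → factor 3600/300 = 12
Overall dilution factor = 12 × 20 × 10 × 25 × 12 = 7.2 × 10^5
Stock = 2.78 nM × 7.2 × 10^5 = 2.002 × 10^6 nM = 2.00 mM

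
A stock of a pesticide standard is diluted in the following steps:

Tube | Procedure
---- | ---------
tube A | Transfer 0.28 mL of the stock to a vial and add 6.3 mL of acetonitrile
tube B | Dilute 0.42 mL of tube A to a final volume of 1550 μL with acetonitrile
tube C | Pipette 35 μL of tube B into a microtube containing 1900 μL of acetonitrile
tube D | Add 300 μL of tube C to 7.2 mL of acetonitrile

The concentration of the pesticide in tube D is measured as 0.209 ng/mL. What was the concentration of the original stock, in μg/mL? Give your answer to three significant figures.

25.1 μg/mL

Step 1: 0.28 mL + 6.3 mL = 6.58 mL total → factor 6.58/0.28 = 23.5
Step 2: 0.42 mL brought to 1550 μL → factor 1.55/0.42 = 3.6905
Step 3: 35 μL + 1900 μL = 1935 μL total → factor 1935/35 = 55.286
Step 4: 300 μL + 7.2 mL = 7500 μL total → factor 7500/300 = 25
Overall dilution factor = 23.5 × 3.6905 × 55.286 × 25 = 1.1987 × 10^5
Stock = 0.209 ng/mL × 1.1987 × 10^5 = 2.505 × 10^4 ng/mL = 25.1 μg/mL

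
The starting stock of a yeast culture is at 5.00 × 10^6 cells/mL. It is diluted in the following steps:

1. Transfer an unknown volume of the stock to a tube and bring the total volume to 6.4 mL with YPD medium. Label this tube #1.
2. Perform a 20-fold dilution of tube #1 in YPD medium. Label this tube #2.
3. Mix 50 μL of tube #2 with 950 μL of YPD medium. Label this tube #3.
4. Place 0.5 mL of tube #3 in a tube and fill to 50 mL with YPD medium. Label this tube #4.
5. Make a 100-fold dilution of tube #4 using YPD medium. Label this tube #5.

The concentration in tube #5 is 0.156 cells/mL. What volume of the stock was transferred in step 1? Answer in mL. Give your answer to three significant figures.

Step 1: v brought to 6.4 mL → factor = 6.4 mL/v
Step 2: 20-fold → factor 20
Step 3: 50 μL + 950 μL = 1000 μL total → factor 1000/50 = 20
Step 4: 0.5 mL brought to 50 mL → factor 50/0.5 = 100
Step 5: 100-fold → factor 100
Product of known-step factors = 4 × 10^6
Overall factor = 5.00 × 10^6 cells/mL / (0.156 cells/mL) = 3.2051 × 10^7
Step-1 factor = 3.2051 × 10^7 / 4 × 10^6 = 8.0128
v = 6.4 mL / 8.0128 = 0.799 mL

0.799 mL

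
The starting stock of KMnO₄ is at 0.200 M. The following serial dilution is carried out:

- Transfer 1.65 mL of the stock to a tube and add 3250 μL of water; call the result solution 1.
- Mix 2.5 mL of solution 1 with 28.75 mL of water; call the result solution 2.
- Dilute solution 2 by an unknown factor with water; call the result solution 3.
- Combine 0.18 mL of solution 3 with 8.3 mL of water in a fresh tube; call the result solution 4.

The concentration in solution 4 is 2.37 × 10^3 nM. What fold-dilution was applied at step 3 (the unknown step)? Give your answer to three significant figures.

48.3-fold

Step 1: 1.65 mL + 3250 μL = 4.9 mL total → factor 4.9/1.65 = 2.9697
Step 2: 2.5 mL + 28.75 mL = 31.25 mL total → factor 31.25/2.5 = 12.5
Step 3: unknown factor x
Step 4: 0.18 mL + 8.3 mL = 8.48 mL total → factor 8.48/0.18 = 47.111
Product of known-step factors = 1748.8
Overall factor = 0.200 M / (2.37 × 10^3 nM) = 84388
x = 84388 / 1748.8 = 48.3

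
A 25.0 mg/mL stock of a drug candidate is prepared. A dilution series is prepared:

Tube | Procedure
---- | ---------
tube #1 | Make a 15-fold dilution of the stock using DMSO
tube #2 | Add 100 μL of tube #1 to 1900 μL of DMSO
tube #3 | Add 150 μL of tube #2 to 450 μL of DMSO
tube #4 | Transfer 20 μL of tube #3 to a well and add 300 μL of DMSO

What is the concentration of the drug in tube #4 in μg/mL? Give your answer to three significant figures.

1.30 μg/mL

Step 1: 15-fold → factor 15
Step 2: 100 μL + 1900 μL = 2000 μL total → factor 2000/100 = 20
Step 3: 150 μL + 450 μL = 600 μL total → factor 600/150 = 4
Step 4: 20 μL + 300 μL = 320 μL total → factor 320/20 = 16
Overall dilution factor = 15 × 20 × 4 × 16 = 19200
Final = 25.0 mg/mL / 19200 = 0.001302 mg/mL = 1.30 μg/mL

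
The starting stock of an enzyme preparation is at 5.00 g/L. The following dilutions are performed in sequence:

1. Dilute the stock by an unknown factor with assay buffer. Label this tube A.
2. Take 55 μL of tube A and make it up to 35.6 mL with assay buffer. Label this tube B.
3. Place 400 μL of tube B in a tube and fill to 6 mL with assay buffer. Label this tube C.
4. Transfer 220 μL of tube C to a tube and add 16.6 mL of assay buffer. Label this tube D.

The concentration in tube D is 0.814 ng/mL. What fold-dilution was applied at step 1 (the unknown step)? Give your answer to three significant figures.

8.27-fold

Step 1: unknown factor x
Step 2: 55 μL brought to 35.6 mL → factor 35600/55 = 647.27
Step 3: 400 μL brought to 6 mL → factor 6000/400 = 15
Step 4: 220 μL + 16.6 mL = 16820 μL total → factor 16820/220 = 76.455
Product of known-step factors = 7.423 × 10^5
Overall factor = 5.00 g/L / (0.814 ng/mL) = 6.1425 × 10^6
x = 6.1425 × 10^6 / 7.423 × 10^5 = 8.27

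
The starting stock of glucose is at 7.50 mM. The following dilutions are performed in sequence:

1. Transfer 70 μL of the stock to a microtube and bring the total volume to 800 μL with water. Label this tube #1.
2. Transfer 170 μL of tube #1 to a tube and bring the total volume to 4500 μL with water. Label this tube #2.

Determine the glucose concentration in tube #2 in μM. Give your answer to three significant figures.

Step 1: 70 μL brought to 800 μL → factor 800/70 = 11.429
Step 2: 170 μL brought to 4500 μL → factor 4500/170 = 26.471
Overall dilution factor = 11.429 × 26.471 = 302.52
Final = 7.50 mM / 302.52 = 0.02479 mM = 24.8 μM

24.8 μM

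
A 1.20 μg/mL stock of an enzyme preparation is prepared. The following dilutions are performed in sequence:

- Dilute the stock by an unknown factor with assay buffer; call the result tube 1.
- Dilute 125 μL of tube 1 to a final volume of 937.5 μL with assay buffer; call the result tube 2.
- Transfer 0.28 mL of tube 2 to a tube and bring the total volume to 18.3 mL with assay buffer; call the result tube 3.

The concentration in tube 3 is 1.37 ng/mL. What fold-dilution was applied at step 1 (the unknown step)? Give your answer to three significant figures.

Step 1: unknown factor x
Step 2: 125 μL brought to 937.5 μL → factor 937.5/125 = 7.5
Step 3: 0.28 mL brought to 18.3 mL → factor 18.3/0.28 = 65.357
Product of known-step factors = 490.18
Overall factor = 1.20 μg/mL / (1.37 ng/mL) = 875.91
x = 875.91 / 490.18 = 1.79

1.79-fold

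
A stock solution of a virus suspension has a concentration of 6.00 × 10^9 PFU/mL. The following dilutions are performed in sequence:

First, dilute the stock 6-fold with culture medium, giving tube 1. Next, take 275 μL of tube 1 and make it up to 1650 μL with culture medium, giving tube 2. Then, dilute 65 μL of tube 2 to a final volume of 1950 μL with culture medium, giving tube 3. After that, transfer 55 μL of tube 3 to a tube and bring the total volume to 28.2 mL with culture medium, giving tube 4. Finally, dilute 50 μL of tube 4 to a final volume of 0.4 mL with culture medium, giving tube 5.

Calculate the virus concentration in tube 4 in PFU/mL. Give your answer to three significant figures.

1.08 × 10^4 PFU/mL

Step 1: 6-fold → factor 6
Step 2: 275 μL brought to 1650 μL → factor 1650/275 = 6
Step 3: 65 μL brought to 1950 μL → factor 1950/65 = 30
Step 4: 55 μL brought to 28.2 mL → factor 28200/55 = 512.73
Dilution factor through tube 4 = 6 × 6 × 30 × 512.73 = 5.5375 × 10^5
[tube 4] = 6.00 × 10^9 PFU/mL / 5.5375 × 10^5 = 1.08 × 10^4 PFU/mL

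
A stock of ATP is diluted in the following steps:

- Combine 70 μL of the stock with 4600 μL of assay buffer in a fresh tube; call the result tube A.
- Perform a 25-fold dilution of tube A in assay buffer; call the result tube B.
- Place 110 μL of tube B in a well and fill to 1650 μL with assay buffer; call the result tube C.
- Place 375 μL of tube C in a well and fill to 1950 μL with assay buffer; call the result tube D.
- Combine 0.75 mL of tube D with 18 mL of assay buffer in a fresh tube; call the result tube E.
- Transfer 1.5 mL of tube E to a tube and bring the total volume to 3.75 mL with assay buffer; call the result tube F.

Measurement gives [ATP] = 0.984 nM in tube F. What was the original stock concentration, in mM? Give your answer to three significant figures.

Step 1: 70 μL + 4600 μL = 4670 μL total → factor 4670/70 = 66.714
Step 2: 25-fold → factor 25
Step 3: 110 μL brought to 1650 μL → factor 1650/110 = 15
Step 4: 375 μL brought to 1950 μL → factor 1950/375 = 5.2
Step 5: 0.75 mL + 18 mL = 18.75 mL total → factor 18.75/0.75 = 25
Step 6: 1.5 mL brought to 3.75 mL → factor 3.75/1.5 = 2.5
Overall dilution factor = 66.714 × 25 × 15 × 5.2 × 25 × 2.5 = 8.1308 × 10^6
Stock = 0.984 nM × 8.1308 × 10^6 = 8.001 × 10^6 nM = 8.00 mM

8.00 mM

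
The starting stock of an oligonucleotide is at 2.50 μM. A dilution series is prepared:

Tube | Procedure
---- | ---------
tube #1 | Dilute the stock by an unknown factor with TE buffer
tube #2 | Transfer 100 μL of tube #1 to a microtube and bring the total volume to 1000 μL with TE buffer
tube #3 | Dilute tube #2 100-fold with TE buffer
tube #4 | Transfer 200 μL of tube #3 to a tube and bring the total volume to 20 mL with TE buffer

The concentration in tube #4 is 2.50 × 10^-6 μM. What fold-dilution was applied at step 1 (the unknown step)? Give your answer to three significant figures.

10.0-fold

Step 1: unknown factor x
Step 2: 100 μL brought to 1000 μL → factor 1000/100 = 10
Step 3: 100-fold → factor 100
Step 4: 200 μL brought to 20 mL → factor 20000/200 = 100
Product of known-step factors = 1 × 10^5
Overall factor = 2.50 μM / (2.50 × 10^-6 μM) = 1 × 10^6
x = 1 × 10^6 / 1 × 10^5 = 10.0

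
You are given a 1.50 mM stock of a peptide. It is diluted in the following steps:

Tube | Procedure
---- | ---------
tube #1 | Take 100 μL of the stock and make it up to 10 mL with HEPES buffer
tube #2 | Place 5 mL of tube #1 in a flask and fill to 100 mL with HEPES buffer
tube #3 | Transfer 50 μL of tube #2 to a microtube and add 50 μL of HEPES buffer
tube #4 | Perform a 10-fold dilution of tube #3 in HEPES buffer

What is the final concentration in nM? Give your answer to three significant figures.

Step 1: 100 μL brought to 10 mL → factor 10000/100 = 100
Step 2: 5 mL brought to 100 mL → factor 100/5 = 20
Step 3: 50 μL + 50 μL = 100 μL total → factor 100/50 = 2
Step 4: 10-fold → factor 10
Overall dilution factor = 100 × 20 × 2 × 10 = 40000
Final = 1.50 mM / 40000 = 3.750 × 10^-5 mM = 37.5 nM

37.5 nM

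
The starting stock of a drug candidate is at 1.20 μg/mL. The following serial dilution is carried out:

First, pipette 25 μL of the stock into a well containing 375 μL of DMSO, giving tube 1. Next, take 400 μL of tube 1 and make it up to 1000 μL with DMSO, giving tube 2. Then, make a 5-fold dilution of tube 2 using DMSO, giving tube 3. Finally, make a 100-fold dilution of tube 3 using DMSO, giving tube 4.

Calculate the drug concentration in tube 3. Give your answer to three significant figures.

Step 1: 25 μL + 375 μL = 400 μL total → factor 400/25 = 16
Step 2: 400 μL brought to 1000 μL → factor 1000/400 = 2.5
Step 3: 5-fold → factor 5
Dilution factor through tube 3 = 16 × 2.5 × 5 = 200
[tube 3] = 1.20 μg/mL / 200 = 0.00600 μg/mL

0.00600 μg/mL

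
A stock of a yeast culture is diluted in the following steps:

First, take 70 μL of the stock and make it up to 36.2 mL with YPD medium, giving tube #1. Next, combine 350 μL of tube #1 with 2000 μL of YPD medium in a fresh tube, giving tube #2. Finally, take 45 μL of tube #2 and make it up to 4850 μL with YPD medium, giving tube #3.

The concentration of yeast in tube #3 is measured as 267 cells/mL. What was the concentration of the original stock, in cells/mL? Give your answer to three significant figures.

Step 1: 70 μL brought to 36.2 mL → factor 36200/70 = 517.14
Step 2: 350 μL + 2000 μL = 2350 μL total → factor 2350/350 = 6.7143
Step 3: 45 μL brought to 4850 μL → factor 4850/45 = 107.78
Overall dilution factor = 517.14 × 6.7143 × 107.78 = 3.7423 × 10^5
Stock = 267 cells/mL × 3.7423 × 10^5 = 9.99 × 10^7 cells/mL

9.99 × 10^7 cells/mL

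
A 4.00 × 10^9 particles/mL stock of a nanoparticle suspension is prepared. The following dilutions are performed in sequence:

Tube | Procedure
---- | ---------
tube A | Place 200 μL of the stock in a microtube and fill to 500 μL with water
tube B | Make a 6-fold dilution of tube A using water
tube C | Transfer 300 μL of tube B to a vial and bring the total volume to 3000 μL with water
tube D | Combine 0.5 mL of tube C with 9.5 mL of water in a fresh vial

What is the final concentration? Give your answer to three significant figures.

1.33 × 10^6 particles/mL

Step 1: 200 μL brought to 500 μL → factor 500/200 = 2.5
Step 2: 6-fold → factor 6
Step 3: 300 μL brought to 3000 μL → factor 3000/300 = 10
Step 4: 0.5 mL + 9.5 mL = 10 mL total → factor 10/0.5 = 20
Overall dilution factor = 2.5 × 6 × 10 × 20 = 3000
Final = 4.00 × 10^9 particles/mL / 3000 = 1.33 × 10^6 particles/mL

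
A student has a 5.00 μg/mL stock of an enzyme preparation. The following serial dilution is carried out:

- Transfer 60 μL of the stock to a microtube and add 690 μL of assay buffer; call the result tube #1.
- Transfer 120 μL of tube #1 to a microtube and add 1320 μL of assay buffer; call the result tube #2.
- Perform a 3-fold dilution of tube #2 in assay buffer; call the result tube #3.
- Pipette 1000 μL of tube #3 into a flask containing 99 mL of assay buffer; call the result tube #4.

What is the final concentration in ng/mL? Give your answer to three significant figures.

0.111 ng/mL

Step 1: 60 μL + 690 μL = 750 μL total → factor 750/60 = 12.5
Step 2: 120 μL + 1320 μL = 1440 μL total → factor 1440/120 = 12
Step 3: 3-fold → factor 3
Step 4: 1000 μL + 99 mL = 1 × 10^5 μL total → factor 1 × 10^5/1000 = 100
Overall dilution factor = 12.5 × 12 × 3 × 100 = 45000
Final = 5.00 μg/mL / 45000 = 0.0001111 μg/mL = 0.111 ng/mL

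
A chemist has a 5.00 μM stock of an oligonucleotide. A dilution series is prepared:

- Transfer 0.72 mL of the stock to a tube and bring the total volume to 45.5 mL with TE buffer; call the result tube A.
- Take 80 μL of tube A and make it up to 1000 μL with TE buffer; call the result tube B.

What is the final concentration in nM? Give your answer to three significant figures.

6.33 nM

Step 1: 0.72 mL brought to 45.5 mL → factor 45.5/0.72 = 63.194
Step 2: 80 μL brought to 1000 μL → factor 1000/80 = 12.5
Overall dilution factor = 63.194 × 12.5 = 789.93
Final = 5.00 μM / 789.93 = 0.006330 μM = 6.33 nM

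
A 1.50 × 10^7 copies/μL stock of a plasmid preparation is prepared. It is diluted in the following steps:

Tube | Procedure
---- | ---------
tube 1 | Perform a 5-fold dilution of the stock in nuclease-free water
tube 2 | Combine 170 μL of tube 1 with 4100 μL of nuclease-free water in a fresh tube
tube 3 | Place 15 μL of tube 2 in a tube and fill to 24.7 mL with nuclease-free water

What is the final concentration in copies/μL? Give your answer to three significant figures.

Step 1: 5-fold → factor 5
Step 2: 170 μL + 4100 μL = 4270 μL total → factor 4270/170 = 25.118
Step 3: 15 μL brought to 24.7 mL → factor 24700/15 = 1646.7
Overall dilution factor = 5 × 25.118 × 1646.7 = 2.068 × 10^5
Final = 1.50 × 10^7 copies/μL / 2.068 × 10^5 = 72.5 copies/μL

72.5 copies/μL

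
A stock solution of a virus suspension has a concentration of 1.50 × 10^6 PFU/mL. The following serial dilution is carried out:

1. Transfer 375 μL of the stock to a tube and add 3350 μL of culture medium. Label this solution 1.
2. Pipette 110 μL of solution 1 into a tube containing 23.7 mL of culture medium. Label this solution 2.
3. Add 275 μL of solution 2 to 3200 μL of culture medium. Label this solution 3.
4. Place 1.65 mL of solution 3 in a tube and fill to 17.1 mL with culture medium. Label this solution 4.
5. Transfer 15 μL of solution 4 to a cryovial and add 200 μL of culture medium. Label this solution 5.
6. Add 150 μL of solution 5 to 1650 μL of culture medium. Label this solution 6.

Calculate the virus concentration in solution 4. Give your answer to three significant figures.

Step 1: 375 μL + 3350 μL = 3725 μL total → factor 3725/375 = 9.9333
Step 2: 110 μL + 23.7 mL = 23810 μL total → factor 23810/110 = 216.45
Step 3: 275 μL + 3200 μL = 3475 μL total → factor 3475/275 = 12.636
Step 4: 1.65 mL brought to 17.1 mL → factor 17.1/1.65 = 10.364
Dilution factor through solution 4 = 9.9333 × 216.45 × 12.636 × 10.364 = 2.8158 × 10^5
[solution 4] = 1.50 × 10^6 PFU/mL / 2.8158 × 10^5 = 5.33 PFU/mL

5.33 PFU/mL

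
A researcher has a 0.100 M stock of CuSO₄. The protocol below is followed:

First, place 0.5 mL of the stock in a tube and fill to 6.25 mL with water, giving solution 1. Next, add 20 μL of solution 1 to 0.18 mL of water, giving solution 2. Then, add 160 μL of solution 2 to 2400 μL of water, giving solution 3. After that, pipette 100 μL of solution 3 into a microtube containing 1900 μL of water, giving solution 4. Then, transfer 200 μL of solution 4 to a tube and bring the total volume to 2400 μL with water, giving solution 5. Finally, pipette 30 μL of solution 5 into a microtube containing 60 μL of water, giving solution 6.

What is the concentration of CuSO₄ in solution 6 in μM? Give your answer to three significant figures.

Step 1: 0.5 mL brought to 6.25 mL → factor 6.25/0.5 = 12.5
Step 2: 20 μL + 0.18 mL = 200 μL total → factor 200/20 = 10
Step 3: 160 μL + 2400 μL = 2560 μL total → factor 2560/160 = 16
Step 4: 100 μL + 1900 μL = 2000 μL total → factor 2000/100 = 20
Step 5: 200 μL brought to 2400 μL → factor 2400/200 = 12
Step 6: 30 μL + 60 μL = 90 μL total → factor 90/30 = 3
Overall dilution factor = 12.5 × 10 × 16 × 20 × 12 × 3 = 1.44 × 10^6
Final = 0.100 M / 1.44 × 10^6 = 6.944 × 10^-8 M = 0.0694 μM

0.0694 μM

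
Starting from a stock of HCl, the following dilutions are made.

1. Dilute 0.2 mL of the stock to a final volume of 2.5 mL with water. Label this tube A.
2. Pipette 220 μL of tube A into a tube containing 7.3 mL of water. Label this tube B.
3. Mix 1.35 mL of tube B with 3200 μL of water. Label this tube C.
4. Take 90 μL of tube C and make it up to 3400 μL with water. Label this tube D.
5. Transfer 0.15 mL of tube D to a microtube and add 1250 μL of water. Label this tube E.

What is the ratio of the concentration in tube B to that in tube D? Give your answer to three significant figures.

Step 1: 0.2 mL brought to 2.5 mL → factor 2.5/0.2 = 12.5
Step 2: 220 μL + 7.3 mL = 7520 μL total → factor 7520/220 = 34.182
Step 3: 1.35 mL + 3200 μL = 4.55 mL total → factor 4.55/1.35 = 3.3704
Step 4: 90 μL brought to 3400 μL → factor 3400/90 = 37.778
Dilution factor to tube B = 427.27; to tube D = 54403
[tube B]/[tube D] = (factor to tube D)/(factor to tube B) = 54403/427.27 = 127

127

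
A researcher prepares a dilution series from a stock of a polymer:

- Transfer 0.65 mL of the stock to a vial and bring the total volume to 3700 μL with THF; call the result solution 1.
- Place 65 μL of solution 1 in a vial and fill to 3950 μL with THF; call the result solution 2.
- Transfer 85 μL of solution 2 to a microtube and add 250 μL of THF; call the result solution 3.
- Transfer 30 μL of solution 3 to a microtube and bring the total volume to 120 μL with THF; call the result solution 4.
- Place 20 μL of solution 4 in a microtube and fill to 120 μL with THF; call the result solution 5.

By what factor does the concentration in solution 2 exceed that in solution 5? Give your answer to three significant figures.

94.6

Step 1: 0.65 mL brought to 3700 μL → factor 3.7/0.65 = 5.6923
Step 2: 65 μL brought to 3950 μL → factor 3950/65 = 60.769
Step 3: 85 μL + 250 μL = 335 μL total → factor 335/85 = 3.9412
Step 4: 30 μL brought to 120 μL → factor 120/30 = 4
Step 5: 20 μL brought to 120 μL → factor 120/20 = 6
Dilution factor to solution 2 = 345.92; to solution 5 = 32720
[solution 2]/[solution 5] = (factor to solution 5)/(factor to solution 2) = 32720/345.92 = 94.6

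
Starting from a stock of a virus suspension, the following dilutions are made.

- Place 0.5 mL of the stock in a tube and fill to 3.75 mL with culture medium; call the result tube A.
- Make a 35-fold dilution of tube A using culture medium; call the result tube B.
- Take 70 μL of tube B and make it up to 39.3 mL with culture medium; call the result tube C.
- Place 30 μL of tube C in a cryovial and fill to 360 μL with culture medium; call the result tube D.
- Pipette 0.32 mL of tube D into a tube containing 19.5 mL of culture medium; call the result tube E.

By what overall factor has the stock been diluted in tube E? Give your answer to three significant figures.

1.10 × 10^8

Step 1: 0.5 mL brought to 3.75 mL → factor 3.75/0.5 = 7.5
Step 2: 35-fold → factor 35
Step 3: 70 μL brought to 39.3 mL → factor 39300/70 = 561.43
Step 4: 30 μL brought to 360 μL → factor 360/30 = 12
Step 5: 0.32 mL + 19.5 mL = 19.82 mL total → factor 19.82/0.32 = 61.938
Overall dilution factor = 7.5 × 35 × 561.43 × 12 × 61.938 = 1.0954 × 10^8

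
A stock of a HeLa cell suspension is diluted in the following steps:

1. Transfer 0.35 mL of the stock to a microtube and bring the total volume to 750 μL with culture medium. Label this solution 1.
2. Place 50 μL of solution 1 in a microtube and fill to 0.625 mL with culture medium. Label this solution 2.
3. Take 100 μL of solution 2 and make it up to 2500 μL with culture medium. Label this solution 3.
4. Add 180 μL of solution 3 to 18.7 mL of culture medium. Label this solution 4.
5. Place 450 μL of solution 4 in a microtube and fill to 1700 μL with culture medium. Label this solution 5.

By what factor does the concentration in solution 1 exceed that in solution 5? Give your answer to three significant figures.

Step 1: 0.35 mL brought to 750 μL → factor 0.75/0.35 = 2.1429
Step 2: 50 μL brought to 0.625 mL → factor 625/50 = 12.5
Step 3: 100 μL brought to 2500 μL → factor 2500/100 = 25
Step 4: 180 μL + 18.7 mL = 18880 μL total → factor 18880/180 = 104.89
Step 5: 450 μL brought to 1700 μL → factor 1700/450 = 3.7778
Dilution factor to solution 1 = 2.1429; to solution 5 = 2.6534 × 10^5
[solution 1]/[solution 5] = (factor to solution 5)/(factor to solution 1) = 2.6534 × 10^5/2.1429 = 1.24 × 10^5

1.24 × 10^5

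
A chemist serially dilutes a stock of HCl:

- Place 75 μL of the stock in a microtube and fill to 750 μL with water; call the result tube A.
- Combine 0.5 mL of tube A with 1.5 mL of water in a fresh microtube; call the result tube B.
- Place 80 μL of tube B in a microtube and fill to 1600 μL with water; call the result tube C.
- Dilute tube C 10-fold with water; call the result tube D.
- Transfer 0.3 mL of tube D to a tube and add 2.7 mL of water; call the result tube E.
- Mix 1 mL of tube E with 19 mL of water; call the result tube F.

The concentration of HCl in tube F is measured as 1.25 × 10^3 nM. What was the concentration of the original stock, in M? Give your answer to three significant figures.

Step 1: 75 μL brought to 750 μL → factor 750/75 = 10
Step 2: 0.5 mL + 1.5 mL = 2 mL total → factor 2/0.5 = 4
Step 3: 80 μL brought to 1600 μL → factor 1600/80 = 20
Step 4: 10-fold → factor 10
Step 5: 0.3 mL + 2.7 mL = 3 mL total → factor 3/0.3 = 10
Step 6: 1 mL + 19 mL = 20 mL total → factor 20/1 = 20
Overall dilution factor = 10 × 4 × 20 × 10 × 10 × 20 = 1.6 × 10^6
Stock = 1.25 × 10^3 nM × 1.6 × 10^6 = 2.000 × 10^9 nM = 2.00 M

2.00 M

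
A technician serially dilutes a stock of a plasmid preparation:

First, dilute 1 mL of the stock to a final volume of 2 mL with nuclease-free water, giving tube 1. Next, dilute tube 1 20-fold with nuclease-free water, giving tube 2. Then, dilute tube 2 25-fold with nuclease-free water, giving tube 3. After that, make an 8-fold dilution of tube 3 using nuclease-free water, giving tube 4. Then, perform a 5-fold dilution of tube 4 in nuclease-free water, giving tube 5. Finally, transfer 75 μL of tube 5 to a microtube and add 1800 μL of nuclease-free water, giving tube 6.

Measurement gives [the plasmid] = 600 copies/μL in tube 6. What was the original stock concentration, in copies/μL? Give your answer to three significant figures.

Step 1: 1 mL brought to 2 mL → factor 2/1 = 2
Step 2: 20-fold → factor 20
Step 3: 25-fold → factor 25
Step 4: 8-fold → factor 8
Step 5: 5-fold → factor 5
Step 6: 75 μL + 1800 μL = 1875 μL total → factor 1875/75 = 25
Overall dilution factor = 2 × 20 × 25 × 8 × 5 × 25 = 1 × 10^6
Stock = 600 copies/μL × 1 × 10^6 = 6.00 × 10^8 copies/μL

6.00 × 10^8 copies/μL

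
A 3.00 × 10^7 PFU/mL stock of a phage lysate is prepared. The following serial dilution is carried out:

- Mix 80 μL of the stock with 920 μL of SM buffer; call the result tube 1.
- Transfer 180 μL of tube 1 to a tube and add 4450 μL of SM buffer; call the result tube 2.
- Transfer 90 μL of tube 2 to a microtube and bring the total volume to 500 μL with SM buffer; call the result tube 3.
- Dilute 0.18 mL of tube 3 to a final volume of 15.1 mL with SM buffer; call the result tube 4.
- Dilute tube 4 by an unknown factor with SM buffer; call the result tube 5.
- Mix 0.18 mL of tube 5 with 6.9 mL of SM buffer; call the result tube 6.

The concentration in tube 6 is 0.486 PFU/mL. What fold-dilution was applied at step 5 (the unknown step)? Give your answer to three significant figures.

10.5-fold

Step 1: 80 μL + 920 μL = 1000 μL total → factor 1000/80 = 12.5
Step 2: 180 μL + 4450 μL = 4630 μL total → factor 4630/180 = 25.722
Step 3: 90 μL brought to 500 μL → factor 500/90 = 5.5556
Step 4: 0.18 mL brought to 15.1 mL → factor 15.1/0.18 = 83.889
Step 5: unknown factor x
Step 6: 0.18 mL + 6.9 mL = 7.08 mL total → factor 7.08/0.18 = 39.333
Product of known-step factors = 5.894 × 10^6
Overall factor = 3.00 × 10^7 PFU/mL / (0.486 PFU/mL) = 6.1728 × 10^7
x = 6.1728 × 10^7 / 5.894 × 10^6 = 10.5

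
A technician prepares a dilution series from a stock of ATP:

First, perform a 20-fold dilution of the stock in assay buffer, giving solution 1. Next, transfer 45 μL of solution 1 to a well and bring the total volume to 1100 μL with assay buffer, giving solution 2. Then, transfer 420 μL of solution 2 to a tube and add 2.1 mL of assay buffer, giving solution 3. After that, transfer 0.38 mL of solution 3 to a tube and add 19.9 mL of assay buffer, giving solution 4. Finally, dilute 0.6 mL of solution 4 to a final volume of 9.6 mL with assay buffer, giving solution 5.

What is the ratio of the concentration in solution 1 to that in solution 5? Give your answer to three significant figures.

Step 1: 20-fold → factor 20
Step 2: 45 μL brought to 1100 μL → factor 1100/45 = 24.444
Step 3: 420 μL + 2.1 mL = 2520 μL total → factor 2520/420 = 6
Step 4: 0.38 mL + 19.9 mL = 20.28 mL total → factor 20.28/0.38 = 53.368
Step 5: 0.6 mL brought to 9.6 mL → factor 9.6/0.6 = 16
Dilution factor to solution 1 = 20; to solution 5 = 2.5048 × 10^6
[solution 1]/[solution 5] = (factor to solution 5)/(factor to solution 1) = 2.5048 × 10^6/20 = 1.25 × 10^5

1.25 × 10^5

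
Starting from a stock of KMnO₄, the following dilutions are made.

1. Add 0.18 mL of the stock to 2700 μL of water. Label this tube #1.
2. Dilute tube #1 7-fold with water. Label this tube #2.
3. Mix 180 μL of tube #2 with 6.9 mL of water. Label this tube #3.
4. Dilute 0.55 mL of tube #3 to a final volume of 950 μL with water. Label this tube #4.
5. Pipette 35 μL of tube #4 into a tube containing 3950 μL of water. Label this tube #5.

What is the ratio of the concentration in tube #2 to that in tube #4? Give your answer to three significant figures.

Step 1: 0.18 mL + 2700 μL = 2.88 mL total → factor 2.88/0.18 = 16
Step 2: 7-fold → factor 7
Step 3: 180 μL + 6.9 mL = 7080 μL total → factor 7080/180 = 39.333
Step 4: 0.55 mL brought to 950 μL → factor 0.95/0.55 = 1.7273
Dilution factor to tube #2 = 112; to tube #4 = 7609.2
[tube #2]/[tube #4] = (factor to tube #4)/(factor to tube #2) = 7609.2/112 = 67.9

67.9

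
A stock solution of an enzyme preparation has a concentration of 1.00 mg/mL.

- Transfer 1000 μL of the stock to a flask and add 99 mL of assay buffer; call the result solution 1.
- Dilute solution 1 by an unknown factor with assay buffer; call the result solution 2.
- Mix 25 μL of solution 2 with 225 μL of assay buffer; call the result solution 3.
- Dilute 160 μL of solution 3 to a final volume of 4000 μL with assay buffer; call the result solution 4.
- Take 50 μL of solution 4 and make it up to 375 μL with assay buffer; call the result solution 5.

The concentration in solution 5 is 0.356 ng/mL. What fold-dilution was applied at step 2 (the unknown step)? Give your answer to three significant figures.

15.0-fold

Step 1: 1000 μL + 99 mL = 1 × 10^5 μL total → factor 1 × 10^5/1000 = 100
Step 2: unknown factor x
Step 3: 25 μL + 225 μL = 250 μL total → factor 250/25 = 10
Step 4: 160 μL brought to 4000 μL → factor 4000/160 = 25
Step 5: 50 μL brought to 375 μL → factor 375/50 = 7.5
Product of known-step factors = 1.875 × 10^5
Overall factor = 1.00 mg/mL / (0.356 ng/mL) = 2.809 × 10^6
x = 2.809 × 10^6 / 1.875 × 10^5 = 15.0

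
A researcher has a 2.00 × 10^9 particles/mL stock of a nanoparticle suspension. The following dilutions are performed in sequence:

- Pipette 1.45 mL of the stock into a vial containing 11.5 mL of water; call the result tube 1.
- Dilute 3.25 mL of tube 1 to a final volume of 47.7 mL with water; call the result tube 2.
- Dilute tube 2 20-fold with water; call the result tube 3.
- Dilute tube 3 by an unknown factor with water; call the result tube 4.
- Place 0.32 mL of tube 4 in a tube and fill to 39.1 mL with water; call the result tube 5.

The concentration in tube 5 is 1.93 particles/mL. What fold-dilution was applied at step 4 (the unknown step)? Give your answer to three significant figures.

Step 1: 1.45 mL + 11.5 mL = 12.95 mL total → factor 12.95/1.45 = 8.931
Step 2: 3.25 mL brought to 47.7 mL → factor 47.7/3.25 = 14.677
Step 3: 20-fold → factor 20
Step 4: unknown factor x
Step 5: 0.32 mL brought to 39.1 mL → factor 39.1/0.32 = 122.19
Product of known-step factors = 3.2033 × 10^5
Overall factor = 2.00 × 10^9 particles/mL / (1.93 particles/mL) = 1.0363 × 10^9
x = 1.0363 × 10^9 / 3.2033 × 10^5 = 3.24 × 10^3

3.24 × 10^3-fold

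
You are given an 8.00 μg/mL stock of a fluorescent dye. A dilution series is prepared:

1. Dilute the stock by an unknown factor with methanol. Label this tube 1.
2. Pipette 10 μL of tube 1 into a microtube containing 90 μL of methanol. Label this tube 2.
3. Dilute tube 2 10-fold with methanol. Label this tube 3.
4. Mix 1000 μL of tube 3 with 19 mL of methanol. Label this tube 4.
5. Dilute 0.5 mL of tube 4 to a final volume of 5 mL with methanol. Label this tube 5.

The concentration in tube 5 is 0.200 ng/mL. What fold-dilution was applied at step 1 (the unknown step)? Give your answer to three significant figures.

Step 1: unknown factor x
Step 2: 10 μL + 90 μL = 100 μL total → factor 100/10 = 10
Step 3: 10-fold → factor 10
Step 4: 1000 μL + 19 mL = 20000 μL total → factor 20000/1000 = 20
Step 5: 0.5 mL brought to 5 mL → factor 5/0.5 = 10
Product of known-step factors = 20000
Overall factor = 8.00 μg/mL / (0.200 ng/mL) = 40000
x = 40000 / 20000 = 2.00

2.00-fold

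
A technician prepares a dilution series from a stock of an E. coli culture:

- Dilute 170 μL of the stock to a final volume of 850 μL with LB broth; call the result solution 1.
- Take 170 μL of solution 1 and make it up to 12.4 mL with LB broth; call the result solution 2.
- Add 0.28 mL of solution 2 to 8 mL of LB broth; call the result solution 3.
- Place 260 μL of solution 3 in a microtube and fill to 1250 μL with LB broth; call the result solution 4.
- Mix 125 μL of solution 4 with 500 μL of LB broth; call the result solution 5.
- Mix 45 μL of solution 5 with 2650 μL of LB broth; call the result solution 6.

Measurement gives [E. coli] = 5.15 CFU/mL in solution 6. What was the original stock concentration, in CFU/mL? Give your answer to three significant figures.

8.00 × 10^7 CFU/mL

Step 1: 170 μL brought to 850 μL → factor 850/170 = 5
Step 2: 170 μL brought to 12.4 mL → factor 12400/170 = 72.941
Step 3: 0.28 mL + 8 mL = 8.28 mL total → factor 8.28/0.28 = 29.571
Step 4: 260 μL brought to 1250 μL → factor 1250/260 = 4.8077
Step 5: 125 μL + 500 μL = 625 μL total → factor 625/125 = 5
Step 6: 45 μL + 2650 μL = 2695 μL total → factor 2695/45 = 59.889
Overall dilution factor = 5 × 72.941 × 29.571 × 4.8077 × 5 × 59.889 = 1.5526 × 10^7
Stock = 5.15 CFU/mL × 1.5526 × 10^7 = 8.00 × 10^7 CFU/mL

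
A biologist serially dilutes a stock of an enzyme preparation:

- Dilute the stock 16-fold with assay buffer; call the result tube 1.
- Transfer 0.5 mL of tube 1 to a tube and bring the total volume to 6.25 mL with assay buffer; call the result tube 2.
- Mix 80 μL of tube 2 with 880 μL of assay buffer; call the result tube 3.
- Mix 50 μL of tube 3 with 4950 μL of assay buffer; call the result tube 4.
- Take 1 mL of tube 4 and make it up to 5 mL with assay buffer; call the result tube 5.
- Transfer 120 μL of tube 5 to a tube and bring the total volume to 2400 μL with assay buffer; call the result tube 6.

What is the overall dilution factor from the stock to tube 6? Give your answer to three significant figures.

Step 1: 16-fold → factor 16
Step 2: 0.5 mL brought to 6.25 mL → factor 6.25/0.5 = 12.5
Step 3: 80 μL + 880 μL = 960 μL total → factor 960/80 = 12
Step 4: 50 μL + 4950 μL = 5000 μL total → factor 5000/50 = 100
Step 5: 1 mL brought to 5 mL → factor 5/1 = 5
Step 6: 120 μL brought to 2400 μL → factor 2400/120 = 20
Overall dilution factor = 16 × 12.5 × 12 × 100 × 5 × 20 = 2.4 × 10^7

2.40 × 10^7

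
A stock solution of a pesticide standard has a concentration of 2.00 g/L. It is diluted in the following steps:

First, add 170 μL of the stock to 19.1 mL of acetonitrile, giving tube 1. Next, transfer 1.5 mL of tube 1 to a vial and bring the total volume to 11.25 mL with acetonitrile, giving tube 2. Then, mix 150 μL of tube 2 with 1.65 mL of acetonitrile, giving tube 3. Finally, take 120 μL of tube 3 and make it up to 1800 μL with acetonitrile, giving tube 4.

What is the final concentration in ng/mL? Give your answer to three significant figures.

Step 1: 170 μL + 19.1 mL = 19270 μL total → factor 19270/170 = 113.35
Step 2: 1.5 mL brought to 11.25 mL → factor 11.25/1.5 = 7.5
Step 3: 150 μL + 1.65 mL = 1800 μL total → factor 1800/150 = 12
Step 4: 120 μL brought to 1800 μL → factor 1800/120 = 15
Overall dilution factor = 113.35 × 7.5 × 12 × 15 = 1.5303 × 10^5
Final = 2.00 g/L / 1.5303 × 10^5 = 1.307 × 10^-5 g/L = 13.1 ng/mL

13.1 ng/mL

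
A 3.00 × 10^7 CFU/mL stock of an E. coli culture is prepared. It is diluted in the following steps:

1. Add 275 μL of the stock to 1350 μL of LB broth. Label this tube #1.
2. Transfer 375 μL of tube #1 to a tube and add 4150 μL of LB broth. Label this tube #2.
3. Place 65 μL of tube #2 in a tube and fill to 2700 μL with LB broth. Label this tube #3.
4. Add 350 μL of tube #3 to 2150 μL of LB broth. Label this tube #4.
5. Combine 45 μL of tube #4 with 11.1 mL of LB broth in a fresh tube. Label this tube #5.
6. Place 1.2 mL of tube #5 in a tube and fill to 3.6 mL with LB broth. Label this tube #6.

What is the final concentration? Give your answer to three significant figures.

Step 1: 275 μL + 1350 μL = 1625 μL total → factor 1625/275 = 5.9091
Step 2: 375 μL + 4150 μL = 4525 μL total → factor 4525/375 = 12.067
Step 3: 65 μL brought to 2700 μL → factor 2700/65 = 41.538
Step 4: 350 μL + 2150 μL = 2500 μL total → factor 2500/350 = 7.1429
Step 5: 45 μL + 11.1 mL = 11145 μL total → factor 11145/45 = 247.67
Step 6: 1.2 mL brought to 3.6 mL → factor 3.6/1.2 = 3
Overall dilution factor = 5.9091 × 12.067 × 41.538 × 7.1429 × 247.67 × 3 = 1.5719 × 10^7
Final = 3.00 × 10^7 CFU/mL / 1.5719 × 10^7 = 1.91 CFU/mL

1.91 CFU/mL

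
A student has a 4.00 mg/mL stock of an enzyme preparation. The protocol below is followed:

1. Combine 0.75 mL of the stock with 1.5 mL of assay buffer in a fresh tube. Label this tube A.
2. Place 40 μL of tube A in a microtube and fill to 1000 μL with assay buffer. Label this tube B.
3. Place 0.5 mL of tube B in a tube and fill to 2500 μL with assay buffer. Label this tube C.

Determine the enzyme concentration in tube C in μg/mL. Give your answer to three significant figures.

10.7 μg/mL

Step 1: 0.75 mL + 1.5 mL = 2.25 mL total → factor 2.25/0.75 = 3
Step 2: 40 μL brought to 1000 μL → factor 1000/40 = 25
Step 3: 0.5 mL brought to 2500 μL → factor 2.5/0.5 = 5
Overall dilution factor = 3 × 25 × 5 = 375
Final = 4.00 mg/mL / 375 = 0.01067 mg/mL = 10.7 μg/mL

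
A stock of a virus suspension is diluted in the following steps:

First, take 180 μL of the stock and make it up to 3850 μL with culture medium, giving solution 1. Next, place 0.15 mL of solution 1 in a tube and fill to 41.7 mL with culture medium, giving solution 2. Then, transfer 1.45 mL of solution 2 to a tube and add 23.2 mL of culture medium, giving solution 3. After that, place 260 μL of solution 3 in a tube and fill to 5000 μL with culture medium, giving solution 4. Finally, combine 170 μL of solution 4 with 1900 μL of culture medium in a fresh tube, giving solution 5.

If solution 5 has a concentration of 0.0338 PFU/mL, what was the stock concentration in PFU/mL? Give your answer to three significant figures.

8.00 × 10^5 PFU/mL

Step 1: 180 μL brought to 3850 μL → factor 3850/180 = 21.389
Step 2: 0.15 mL brought to 41.7 mL → factor 41.7/0.15 = 278
Step 3: 1.45 mL + 23.2 mL = 24.65 mL total → factor 24.65/1.45 = 17
Step 4: 260 μL brought to 5000 μL → factor 5000/260 = 19.231
Step 5: 170 μL + 1900 μL = 2070 μL total → factor 2070/170 = 12.176
Overall dilution factor = 21.389 × 278 × 17 × 19.231 × 12.176 = 2.367 × 10^7
Stock = 0.0338 PFU/mL × 2.367 × 10^7 = 8.00 × 10^5 PFU/mL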